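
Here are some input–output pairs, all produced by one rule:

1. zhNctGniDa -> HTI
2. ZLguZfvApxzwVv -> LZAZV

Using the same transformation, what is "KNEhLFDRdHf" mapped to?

Rule — keep one character in every 3, starting at position 2 (positions 2nd, 5th, 8th, ...), then convert every letter to uppercase.
"KNEhLFDRdHf" → "NLRf" → "NLRF".
(Check on "zhNctGniDa": → "hti" → "HTI" ✓)

NLRF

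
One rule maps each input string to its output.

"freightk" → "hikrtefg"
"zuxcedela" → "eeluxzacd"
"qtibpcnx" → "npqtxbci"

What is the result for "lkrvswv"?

svvwklr

Looking at the pairs, the operation is to sort the characters into alphabetical order, then move the first 3 characters to the end (rotate left by 3).
Doing the same to "lkrvswv": "svvwklr".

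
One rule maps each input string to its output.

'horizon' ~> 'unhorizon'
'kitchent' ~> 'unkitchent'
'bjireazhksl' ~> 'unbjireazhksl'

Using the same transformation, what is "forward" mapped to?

The transformation: prepend "un".
For "forward" the result is "unforward".

unforward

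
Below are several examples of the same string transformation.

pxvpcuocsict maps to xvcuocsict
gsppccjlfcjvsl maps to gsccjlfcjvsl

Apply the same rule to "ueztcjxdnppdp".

ueztcjxdnd

Each output is the input with this applied: remove every "p".
For "ueztcjxdnppdp" the result is "ueztcjxdnd".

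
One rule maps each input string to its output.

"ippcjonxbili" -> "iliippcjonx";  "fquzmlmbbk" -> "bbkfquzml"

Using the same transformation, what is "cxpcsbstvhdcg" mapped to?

dcgcxpcsbstv

The pattern: move the last 3 characters to the front (rotate right by 3), then delete the last character.
Starting from "cxpcsbstvhdcg": after the first operation, "dcgcxpcsbstvh"; after the second, "dcgcxpcsbstv".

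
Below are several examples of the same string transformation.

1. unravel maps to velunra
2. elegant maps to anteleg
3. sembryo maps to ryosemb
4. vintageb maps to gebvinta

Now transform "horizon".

zonhori

Looking at the pairs, the operation is to move the last 3 characters to the front (rotate right by 3).
For "horizon" the result is "zonhori".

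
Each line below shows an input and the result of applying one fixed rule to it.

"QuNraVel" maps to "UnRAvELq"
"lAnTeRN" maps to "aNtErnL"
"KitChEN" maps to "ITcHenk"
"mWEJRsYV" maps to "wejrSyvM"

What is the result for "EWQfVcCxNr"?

wqFvCcXnRe

The transformation: flip the case of every letter, then move the first character to the end.
"EWQfVcCxNr" → "ewqFvCcXnR" → "wqFvCcXnRe".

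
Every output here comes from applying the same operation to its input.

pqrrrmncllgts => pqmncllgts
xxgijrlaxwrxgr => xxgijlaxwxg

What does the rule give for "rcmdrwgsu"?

cmdwgsu

What's happening: remove every "r".
On "rcmdrwgsu" that produces "cmdwgsu".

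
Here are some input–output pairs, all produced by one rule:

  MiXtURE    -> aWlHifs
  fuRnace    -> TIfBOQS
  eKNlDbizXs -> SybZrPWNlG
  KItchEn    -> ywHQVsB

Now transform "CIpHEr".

Looking at the pairs, the operation is to shift every letter 12 places backward in the alphabet (wrapping around), then flip the case of every letter.
On "CIpHEr": the first step gives "QWdVSf", and the second then gives "qwDvsF".

qwDvsF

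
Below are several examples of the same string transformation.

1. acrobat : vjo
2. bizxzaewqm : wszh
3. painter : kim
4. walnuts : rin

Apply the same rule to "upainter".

pdz

Looking at the pairs, the operation is to shift every letter 5 places backward in the alphabet (wrapping around), then keep one character in every 3, starting at position 1 (positions 1st, 4th, 7th, ...).
"upainter" → "pdz".
(Check on "bizxzaewqm": → "wdusuvzrlh" → "wszh" ✓)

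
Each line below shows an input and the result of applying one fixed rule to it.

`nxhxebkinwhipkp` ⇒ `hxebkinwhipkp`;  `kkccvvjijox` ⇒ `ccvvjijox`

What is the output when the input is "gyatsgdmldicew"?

atsgdmldicew

In each case the input is transformed by: delete the first 2 characters.
"gyatsgdmldicew" → "atsgdmldicew".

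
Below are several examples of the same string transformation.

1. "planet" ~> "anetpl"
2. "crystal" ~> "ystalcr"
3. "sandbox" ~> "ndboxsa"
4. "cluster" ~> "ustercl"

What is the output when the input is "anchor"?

The pattern: move the first 2 characters to the end (rotate left by 2).
For "anchor" the result is "choran".

choran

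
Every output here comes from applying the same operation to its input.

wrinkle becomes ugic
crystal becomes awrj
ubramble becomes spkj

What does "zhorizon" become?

In each case the input is transformed by: keep every other character starting from the first (positions 1st, 3rd, 5th, ...), then shift every letter 2 places backward in the alphabet (wrapping around).
Applying both steps to "zhorizon": "zoio", then "xmgm".

xmgm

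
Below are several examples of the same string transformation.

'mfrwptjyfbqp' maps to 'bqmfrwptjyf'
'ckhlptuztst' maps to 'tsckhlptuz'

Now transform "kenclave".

avkencl

Rule — delete the last character, then move the last 2 characters to the front (rotate right by 2).
Starting from "kenclave": after the first operation, "kenclav"; after the second, "avkencl".
(Check on "mfrwptjyfbqp": → "mfrwptjyfbq" → "bqmfrwptjyf" ✓)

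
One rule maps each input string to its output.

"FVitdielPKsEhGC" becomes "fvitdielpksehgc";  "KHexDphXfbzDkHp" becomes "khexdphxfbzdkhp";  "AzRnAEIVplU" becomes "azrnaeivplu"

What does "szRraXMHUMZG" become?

szrraxmhumzg

The rule is to convert every letter to lowercase.
For "szRraXMHUMZG" the result is "szrraxmhumzg".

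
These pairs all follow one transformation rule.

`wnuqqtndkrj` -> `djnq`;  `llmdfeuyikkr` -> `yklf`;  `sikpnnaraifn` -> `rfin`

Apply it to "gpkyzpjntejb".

What's happening: keep one character in every 3, starting at position 2 (positions 2nd, 5th, 8th, ...), then move the first 2 characters to the end (rotate left by 2).
Applying both steps to "gpkyzpjntejb": "pznj", then "njpz".

njpz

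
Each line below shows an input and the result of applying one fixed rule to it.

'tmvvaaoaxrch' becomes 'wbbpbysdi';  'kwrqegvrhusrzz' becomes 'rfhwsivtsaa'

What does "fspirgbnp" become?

The transformation: shift every letter 1 place forward in the alphabet (wrapping around), then delete the first 3 characters.
On "fspirgbnp": the first step gives "gtqjshcoq", and the second then gives "jshcoq".

jshcoq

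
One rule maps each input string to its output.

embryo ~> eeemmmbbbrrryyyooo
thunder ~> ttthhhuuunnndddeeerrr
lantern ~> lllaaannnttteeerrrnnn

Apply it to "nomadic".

nnnooommmaaadddiiiccc

What's happening: repeat every character 3 times.
Doing the same to "nomadic": "nnnooommmaaadddiiiccc".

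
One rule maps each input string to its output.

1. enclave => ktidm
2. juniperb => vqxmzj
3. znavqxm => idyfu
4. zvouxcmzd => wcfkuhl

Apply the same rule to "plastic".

In each case the input is transformed by: shift every letter 8 places forward in the alphabet (wrapping around), then delete the first 2 characters.
On "plastic": the first step gives "xtiabqk", and the second then gives "iabqk".

iabqk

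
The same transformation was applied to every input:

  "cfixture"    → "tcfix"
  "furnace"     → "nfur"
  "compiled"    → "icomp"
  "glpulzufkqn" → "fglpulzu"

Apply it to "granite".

ngra

In each case the input is transformed by: delete the last 3 characters, then move the last character to the front.
Applying both steps to "granite": "gran", then "ngra".
(Check on "compiled": → "compi" → "icomp" ✓)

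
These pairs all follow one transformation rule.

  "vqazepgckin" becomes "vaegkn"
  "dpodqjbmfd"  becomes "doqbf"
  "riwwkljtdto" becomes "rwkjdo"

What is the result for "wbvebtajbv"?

In each case the input is transformed by: keep every other character starting from the first (positions 1st, 3rd, 5th, ...).
"wbvebtajbv" → "wvbab".

wvbab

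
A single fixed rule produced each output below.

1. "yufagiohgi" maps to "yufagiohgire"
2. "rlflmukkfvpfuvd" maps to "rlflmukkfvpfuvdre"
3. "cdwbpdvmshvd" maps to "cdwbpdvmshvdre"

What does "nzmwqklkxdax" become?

The rule is to append "re".
On "nzmwqklkxdax" that produces "nzmwqklkxdaxre".

nzmwqklkxdaxre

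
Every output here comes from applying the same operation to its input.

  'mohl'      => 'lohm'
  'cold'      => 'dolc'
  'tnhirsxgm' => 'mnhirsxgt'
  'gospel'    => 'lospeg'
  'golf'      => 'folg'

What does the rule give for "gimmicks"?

The transformation: swap the first and last characters.
Doing the same to "gimmicks": "simmickg".

simmickg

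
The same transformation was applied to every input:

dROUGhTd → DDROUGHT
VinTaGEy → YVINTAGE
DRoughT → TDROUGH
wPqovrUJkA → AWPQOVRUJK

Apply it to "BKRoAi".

IBKROA

What's happening: move the last character to the front, then convert every letter to uppercase.
"BKRoAi" → "iBKRoA" → "IBKROA".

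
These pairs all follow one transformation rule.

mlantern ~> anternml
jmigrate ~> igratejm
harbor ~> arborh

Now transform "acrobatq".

robatqac

The pattern: swap the front and back halves of the string, then move the last 2 characters to the front (rotate right by 2).
Starting from "acrobatq": after the first operation, "batqacro"; after the second, "robatqac".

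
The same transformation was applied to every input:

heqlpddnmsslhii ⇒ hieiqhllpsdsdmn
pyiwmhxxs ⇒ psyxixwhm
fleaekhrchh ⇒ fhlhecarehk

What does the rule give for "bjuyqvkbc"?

The rule is to take characters alternately from the front and the back (1st, last, 2nd, 2nd-last, ...).
Doing the same to "bjuyqvkbc": "bcjbukyvq".

bcjbukyvq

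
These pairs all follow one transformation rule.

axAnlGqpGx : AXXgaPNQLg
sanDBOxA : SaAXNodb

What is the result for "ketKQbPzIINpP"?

KpEPTnkiqiBZp

Looking at the pairs, the operation is to take characters alternately from the front and the back (1st, last, 2nd, 2nd-last, ...), then flip the case of every letter.
"ketKQbPzIINpP" → "kPeptNKIQIbzP" → "KpEPTnkiqiBZp".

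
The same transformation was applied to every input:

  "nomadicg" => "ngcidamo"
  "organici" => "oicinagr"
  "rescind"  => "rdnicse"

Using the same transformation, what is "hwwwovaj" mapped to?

hjavowww

Looking at the pairs, the operation is to reverse the string, then move the last character to the front.
Working it through for "hwwwovaj": intermediate "javowwwh", final "hjavowww".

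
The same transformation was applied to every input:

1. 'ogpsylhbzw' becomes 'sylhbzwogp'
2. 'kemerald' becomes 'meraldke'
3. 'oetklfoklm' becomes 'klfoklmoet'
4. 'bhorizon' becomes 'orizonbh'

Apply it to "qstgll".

stgllq

The transformation: move the last 2 characters to the front (rotate right by 2), then swap the front and back halves of the string.
Working it through for "qstgll": intermediate "llqstg", final "stgllq".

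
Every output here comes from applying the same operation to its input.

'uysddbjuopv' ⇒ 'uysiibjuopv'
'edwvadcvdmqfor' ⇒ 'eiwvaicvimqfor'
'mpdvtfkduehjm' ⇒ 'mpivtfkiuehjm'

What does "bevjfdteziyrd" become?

bevjfiteziyri

Looking at the pairs, the operation is to replace every "d" with "i".
On "bevjfdteziyrd" that produces "bevjfiteziyri".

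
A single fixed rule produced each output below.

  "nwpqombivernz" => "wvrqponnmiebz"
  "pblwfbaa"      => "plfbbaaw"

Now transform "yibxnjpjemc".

In each case the input is transformed by: sort the characters into reverse alphabetical order, then move the first character to the end.
On "yibxnjpjemc": the first step gives "yxpnmjjiecb", and the second then gives "xpnmjjiecby".

xpnmjjiecby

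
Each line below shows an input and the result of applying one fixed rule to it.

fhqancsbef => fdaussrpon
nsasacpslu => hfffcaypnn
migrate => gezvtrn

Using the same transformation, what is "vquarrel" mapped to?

iheedyrn

Each output is the input with this applied: sort the characters into reverse alphabetical order, then shift every letter 13 places forward in the alphabet (wrapping around) — i.e. ROT13.
For "vquarrel", step one produces "vurrqlea"; step two turns that into "iheedyrn".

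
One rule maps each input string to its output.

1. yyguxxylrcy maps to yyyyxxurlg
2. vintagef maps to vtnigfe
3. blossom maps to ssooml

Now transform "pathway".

The pattern: sort the characters into reverse alphabetical order, then delete the last character.
On "pathway": the first step gives "ywtphaa", and the second then gives "ywtpha".
(Check on "vintagef": → "vtnigfea" → "vtnigfe" ✓)

ywtpha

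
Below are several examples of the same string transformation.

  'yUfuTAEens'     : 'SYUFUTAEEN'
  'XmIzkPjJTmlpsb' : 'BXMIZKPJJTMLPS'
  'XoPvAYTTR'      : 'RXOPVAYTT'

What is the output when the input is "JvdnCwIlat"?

TJVDNCWILA

In each case the input is transformed by: move the last character to the front, then convert every letter to uppercase.
"JvdnCwIlat" → "tJvdnCwIla" → "TJVDNCWILA".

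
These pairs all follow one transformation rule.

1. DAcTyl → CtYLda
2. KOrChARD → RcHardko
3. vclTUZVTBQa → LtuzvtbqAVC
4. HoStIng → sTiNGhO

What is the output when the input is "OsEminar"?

What's happening: move the first 2 characters to the end (rotate left by 2), then flip the case of every letter.
On "OsEminar": the first step gives "EminarOs", and the second then gives "eMINARoS".

eMINARoS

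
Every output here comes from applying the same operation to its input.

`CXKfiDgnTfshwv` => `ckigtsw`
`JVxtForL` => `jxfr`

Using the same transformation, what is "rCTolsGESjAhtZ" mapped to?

rtlgsat

The pattern: keep every other character starting from the first (positions 1st, 3rd, 5th, ...), then convert every letter to lowercase.
"rCTolsGESjAhtZ" → "rTlGSAt" → "rtlgsat".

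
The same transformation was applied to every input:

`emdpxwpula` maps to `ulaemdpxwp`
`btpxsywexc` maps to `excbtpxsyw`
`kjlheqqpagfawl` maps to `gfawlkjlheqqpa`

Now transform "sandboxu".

xusandbo

Each output is the input with this applied: swap the front and back halves of the string, then move the first 2 characters to the end (rotate left by 2).
For "sandboxu", step one produces "boxusand"; step two turns that into "xusandbo".
(Check on "kjlheqqpagfawl": → "pagfawlkjlheqq" → "gfawlkjlheqqpa" ✓)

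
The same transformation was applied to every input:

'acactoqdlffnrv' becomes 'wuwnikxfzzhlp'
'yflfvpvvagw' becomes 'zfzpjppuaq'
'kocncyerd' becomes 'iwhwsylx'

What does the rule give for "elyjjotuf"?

What's happening: delete the first character, then shift every letter 6 places backward in the alphabet (wrapping around).
Starting from "elyjjotuf": after the first operation, "lyjjotuf"; after the second, "fsddinoz".

fsddinoz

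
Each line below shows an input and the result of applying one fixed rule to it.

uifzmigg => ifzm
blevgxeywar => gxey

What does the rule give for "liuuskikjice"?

What's happening: move the last 3 characters to the front (rotate right by 3), then keep only the last 4 characters.
Working it through for "liuuskikjice": intermediate "iceliuuskikj", final "kikj".

kikj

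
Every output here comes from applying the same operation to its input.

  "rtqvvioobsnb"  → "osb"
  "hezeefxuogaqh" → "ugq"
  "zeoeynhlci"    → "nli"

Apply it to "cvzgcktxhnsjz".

xnj

The pattern: keep every other character starting from the second (positions 2nd, 4th, 6th, ...), then keep only the last 3 characters.
On "cvzgcktxhnsjz" that produces "xnj".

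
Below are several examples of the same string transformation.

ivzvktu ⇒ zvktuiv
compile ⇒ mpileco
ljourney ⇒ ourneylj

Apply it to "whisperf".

isperfwh

Rule — move the first 2 characters to the end (rotate left by 2).
Applying that to "whisperf" gives "isperfwh".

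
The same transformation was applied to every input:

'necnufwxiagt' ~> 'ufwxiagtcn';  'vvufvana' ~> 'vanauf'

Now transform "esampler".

The rule is to delete the first 2 characters, then move the first 2 characters to the end (rotate left by 2).
On "esampler": the first step gives "ampler", and the second then gives "pleram".

pleram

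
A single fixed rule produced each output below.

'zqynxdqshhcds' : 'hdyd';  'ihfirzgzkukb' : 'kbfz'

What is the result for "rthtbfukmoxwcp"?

What's happening: keep one character in every 3, starting at position 3 (positions 3rd, 6th, 9th, ...), then move the first 2 characters to the end (rotate left by 2).
Applying both steps to "rthtbfukmoxwcp": "hfmw", then "mwhf".

mwhf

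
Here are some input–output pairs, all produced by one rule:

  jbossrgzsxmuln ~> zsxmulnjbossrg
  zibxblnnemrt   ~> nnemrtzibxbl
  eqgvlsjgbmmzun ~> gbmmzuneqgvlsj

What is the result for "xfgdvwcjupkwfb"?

Looking at the pairs, the operation is to swap the front and back halves of the string.
For "xfgdvwcjupkwfb" the result is "jupkwfbxfgdvwc".

jupkwfbxfgdvwc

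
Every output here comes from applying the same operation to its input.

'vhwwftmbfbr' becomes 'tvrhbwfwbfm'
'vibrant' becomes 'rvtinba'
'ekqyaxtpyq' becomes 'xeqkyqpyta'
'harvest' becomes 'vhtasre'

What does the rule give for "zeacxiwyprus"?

wzseuarcpxyi

The rule is to take characters alternately from the front and the back (1st, last, 2nd, 2nd-last, ...), then move the last character to the front.
Applying both steps to "zeacxiwyprus": "zseuarcpxyiw", then "wzseuarcpxyi".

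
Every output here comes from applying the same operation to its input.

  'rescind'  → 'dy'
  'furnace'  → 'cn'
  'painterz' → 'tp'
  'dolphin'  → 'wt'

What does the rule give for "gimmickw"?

In each case the input is transformed by: keep one character in every 3, starting at position 3 (positions 3rd, 6th, 9th, ...), then shift every letter 11 places forward in the alphabet (wrapping around).
For "gimmickw", step one produces "mc"; step two turns that into "xn".

xn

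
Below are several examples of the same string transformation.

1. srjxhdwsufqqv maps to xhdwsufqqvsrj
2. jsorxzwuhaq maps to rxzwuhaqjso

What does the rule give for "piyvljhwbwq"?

vljhwbwqpiy

Looking at the pairs, the operation is to move the first 3 characters to the end (rotate left by 3).
So "piyvljhwbwq" becomes "vljhwbwqpiy".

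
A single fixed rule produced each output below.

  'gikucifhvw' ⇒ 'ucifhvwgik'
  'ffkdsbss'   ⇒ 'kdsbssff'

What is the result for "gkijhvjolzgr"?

Looking at the pairs, the operation is to move the last 2 characters to the front (rotate right by 2), then swap the front and back halves of the string.
"gkijhvjolzgr" → "grgkijhvjolz" → "hvjolzgrgkij".
(Check on "ffkdsbss": → "ssffkdsb" → "kdsbssff" ✓)

hvjolzgrgkij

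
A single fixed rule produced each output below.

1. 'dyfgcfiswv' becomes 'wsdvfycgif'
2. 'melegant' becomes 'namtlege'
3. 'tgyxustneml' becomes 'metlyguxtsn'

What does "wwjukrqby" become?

In each case the input is transformed by: move the last 3 characters to the front (rotate right by 3), then swap each adjacent pair of characters (1↔2, 3↔4, ...).
"wwjukrqby" → "qbywwjukr" → "bqwyjwkur".

bqwyjwkur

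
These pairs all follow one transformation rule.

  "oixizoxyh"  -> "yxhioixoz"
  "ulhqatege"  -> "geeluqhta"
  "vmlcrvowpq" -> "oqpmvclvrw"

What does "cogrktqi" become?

kiqocrgt

Rule — swap each adjacent pair of characters (1↔2, 3↔4, ...), then move the last 3 characters to the front (rotate right by 3).
For "cogrktqi", step one produces "ocrgtkiq"; step two turns that into "kiqocrgt".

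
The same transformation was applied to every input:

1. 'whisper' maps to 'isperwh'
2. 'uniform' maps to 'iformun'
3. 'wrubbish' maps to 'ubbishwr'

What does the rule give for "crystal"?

The rule is to move the first 2 characters to the end (rotate left by 2).
Doing the same to "crystal": "ystalcr".

ystalcr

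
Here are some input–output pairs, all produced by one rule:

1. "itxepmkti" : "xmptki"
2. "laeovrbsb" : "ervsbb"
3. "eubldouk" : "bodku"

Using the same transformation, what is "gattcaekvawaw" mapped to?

tackeavaww

The transformation: swap each adjacent pair of characters (1↔2, 3↔4, ...), then delete the first 3 characters.
"gattcaekvawaw" → "agttackeavaww" → "tackeavaww".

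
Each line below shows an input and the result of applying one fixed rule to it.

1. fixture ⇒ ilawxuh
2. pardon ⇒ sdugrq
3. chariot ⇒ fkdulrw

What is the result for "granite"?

Each output is the input with this applied: shift every letter 3 places forward in the alphabet (wrapping around).
Doing the same to "granite": "judqlwh".

judqlwh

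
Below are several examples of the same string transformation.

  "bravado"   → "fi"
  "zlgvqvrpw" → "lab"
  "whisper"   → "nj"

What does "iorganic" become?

ws

Rule — shift every letter 5 places forward in the alphabet (wrapping around), then keep one character in every 3, starting at position 3 (positions 3rd, 6th, 9th, ...).
On "iorganic": the first step gives "ntwlfsnh", and the second then gives "ws".
(Check on "bravado": → "gwfafit" → "fi" ✓)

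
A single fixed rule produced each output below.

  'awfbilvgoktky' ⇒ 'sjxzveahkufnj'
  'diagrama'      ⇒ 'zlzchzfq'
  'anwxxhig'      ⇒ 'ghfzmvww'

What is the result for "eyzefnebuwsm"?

Each output is the input with this applied: move the last 3 characters to the front (rotate right by 3), then shift every letter 1 place backward in the alphabet (wrapping around).
For "eyzefnebuwsm", step one produces "wsmeyzefnebu"; step two turns that into "vrldxydemdat".

vrldxydemdat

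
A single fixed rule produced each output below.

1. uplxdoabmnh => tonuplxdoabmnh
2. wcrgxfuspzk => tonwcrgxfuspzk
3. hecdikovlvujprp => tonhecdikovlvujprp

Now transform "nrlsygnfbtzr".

tonnrlsygnfbtzr

The transformation: prepend "ton".
So "nrlsygnfbtzr" becomes "tonnrlsygnfbtzr".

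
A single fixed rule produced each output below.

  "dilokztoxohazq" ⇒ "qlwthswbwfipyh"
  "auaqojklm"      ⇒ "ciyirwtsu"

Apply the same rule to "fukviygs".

cndsgqao

Each output is the input with this applied: shift every letter 8 places forward in the alphabet (wrapping around), then swap each adjacent pair of characters (1↔2, 3↔4, ...).
On "fukviygs": the first step gives "ncsdqgoa", and the second then gives "cndsgqao".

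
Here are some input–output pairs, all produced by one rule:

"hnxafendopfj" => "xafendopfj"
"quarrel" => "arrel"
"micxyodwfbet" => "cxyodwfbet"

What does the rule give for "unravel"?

The transformation: delete the first 2 characters.
For "unravel" the result is "ravel".

ravel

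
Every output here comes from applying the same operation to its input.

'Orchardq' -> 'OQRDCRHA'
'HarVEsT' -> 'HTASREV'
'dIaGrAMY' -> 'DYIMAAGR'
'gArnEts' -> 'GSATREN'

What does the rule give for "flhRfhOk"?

Rule — take characters alternately from the front and the back (1st, last, 2nd, 2nd-last, ...), then convert every letter to uppercase.
Starting from "flhRfhOk": after the first operation, "fklOhhRf"; after the second, "FKLOHHRF".

FKLOHHRF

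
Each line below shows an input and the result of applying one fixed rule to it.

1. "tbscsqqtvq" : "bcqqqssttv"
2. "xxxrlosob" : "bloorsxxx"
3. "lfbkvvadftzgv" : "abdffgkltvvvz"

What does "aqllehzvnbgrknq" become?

Rule — sort the characters into alphabetical order.
Applying that to "aqllehzvnbgrknq" gives "abeghkllnnqqrvz".

abeghkllnnqqrvz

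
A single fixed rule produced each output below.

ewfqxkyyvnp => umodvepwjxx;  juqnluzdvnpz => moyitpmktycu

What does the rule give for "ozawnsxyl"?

Looking at the pairs, the operation is to shift every letter 1 place backward in the alphabet (wrapping around), then move the last 3 characters to the front (rotate right by 3).
Working it through for "ozawnsxyl": intermediate "nyzvmrwxk", final "wxknyzvmr".

wxknyzvmr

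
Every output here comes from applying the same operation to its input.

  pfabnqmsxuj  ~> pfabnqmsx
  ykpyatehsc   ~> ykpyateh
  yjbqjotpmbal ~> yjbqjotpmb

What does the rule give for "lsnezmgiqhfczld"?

What's happening: delete the last 2 characters.
So "lsnezmgiqhfczld" becomes "lsnezmgiqhfcz".

lsnezmgiqhfcz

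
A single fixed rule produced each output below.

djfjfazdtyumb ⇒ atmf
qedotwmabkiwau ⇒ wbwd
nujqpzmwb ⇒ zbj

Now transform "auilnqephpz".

qhi

What's happening: keep one character in every 3, starting at position 3 (positions 3rd, 6th, 9th, ...), then move the first character to the end.
"auilnqephpz" → "iqh" → "qhi".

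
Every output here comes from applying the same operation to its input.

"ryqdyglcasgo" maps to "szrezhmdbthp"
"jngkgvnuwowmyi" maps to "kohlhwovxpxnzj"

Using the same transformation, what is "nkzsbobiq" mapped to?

olatcpcjr

Each output is the input with this applied: shift every letter 1 place forward in the alphabet (wrapping around).
For "nkzsbobiq" the result is "olatcpcjr".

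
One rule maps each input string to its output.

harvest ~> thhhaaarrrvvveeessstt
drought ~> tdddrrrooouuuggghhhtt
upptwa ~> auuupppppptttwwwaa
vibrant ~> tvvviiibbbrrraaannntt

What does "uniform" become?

Each output is the input with this applied: repeat every character 3 times, then move the last character to the front.
For "uniform" the result is "muuunnniiifffooorrrmm".

muuunnniiifffooorrrmm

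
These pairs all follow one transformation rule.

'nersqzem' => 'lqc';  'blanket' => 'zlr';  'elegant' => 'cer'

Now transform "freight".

dgr

The pattern: keep one character in every 3, starting at position 1 (positions 1st, 4th, 7th, ...), then shift every letter 2 places backward in the alphabet (wrapping around).
For "freight", step one produces "fit"; step two turns that into "dgr".
(Check on "nersqzem": → "nse" → "lqc" ✓)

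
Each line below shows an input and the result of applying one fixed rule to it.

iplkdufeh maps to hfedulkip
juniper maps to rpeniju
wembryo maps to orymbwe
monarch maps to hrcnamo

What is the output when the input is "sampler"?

The pattern: swap each adjacent pair of characters (1↔2, 3↔4, ...), then reverse the string.
Starting from "sampler": after the first operation, "aspmelr"; after the second, "rlempsa".

rlempsa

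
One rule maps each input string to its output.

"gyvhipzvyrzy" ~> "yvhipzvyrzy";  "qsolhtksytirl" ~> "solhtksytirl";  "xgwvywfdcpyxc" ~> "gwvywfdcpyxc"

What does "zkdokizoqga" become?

kdokizoqga

The rule is to delete the first character.
On "zkdokizoqga" that produces "kdokizoqga".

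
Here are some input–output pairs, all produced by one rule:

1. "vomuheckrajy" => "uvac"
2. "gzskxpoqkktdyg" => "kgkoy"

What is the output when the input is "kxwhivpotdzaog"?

Looking at the pairs, the operation is to keep one character in every 3, starting at position 1 (positions 1st, 4th, 7th, ...), then swap each adjacent pair of characters (1↔2, 3↔4, ...).
For "kxwhivpotdzaog" the result is "hkdpo".

hkdpo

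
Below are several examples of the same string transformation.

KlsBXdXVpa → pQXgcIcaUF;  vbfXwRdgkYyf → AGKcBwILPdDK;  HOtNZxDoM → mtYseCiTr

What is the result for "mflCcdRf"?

RKQhHIwK

What's happening: flip the case of every letter, then shift every letter 5 places forward in the alphabet (wrapping around).
On "mflCcdRf": the first step gives "MFLcCDrF", and the second then gives "RKQhHIwK".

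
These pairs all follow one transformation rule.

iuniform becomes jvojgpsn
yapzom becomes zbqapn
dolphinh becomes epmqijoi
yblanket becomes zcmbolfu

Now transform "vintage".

Each output is the input with this applied: shift every letter 1 place forward in the alphabet (wrapping around).
Doing the same to "vintage": "wjoubhf".

wjoubhf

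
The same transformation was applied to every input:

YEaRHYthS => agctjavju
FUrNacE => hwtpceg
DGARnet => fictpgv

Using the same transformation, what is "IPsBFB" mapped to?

Each output is the input with this applied: shift every letter 2 places forward in the alphabet (wrapping around), then convert every letter to lowercase.
Starting from "IPsBFB": after the first operation, "KRuDHD"; after the second, "krudhd".

krudhd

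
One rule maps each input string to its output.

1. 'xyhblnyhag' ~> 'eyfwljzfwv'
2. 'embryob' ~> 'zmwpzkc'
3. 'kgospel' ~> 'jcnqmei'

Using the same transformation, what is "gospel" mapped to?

Each output is the input with this applied: reverse the string, then shift every letter 2 places backward in the alphabet (wrapping around).
"gospel" → "lepsog" → "jcnqme".
(Check on "kgospel": → "lepsogk" → "jcnqmei" ✓)

jcnqme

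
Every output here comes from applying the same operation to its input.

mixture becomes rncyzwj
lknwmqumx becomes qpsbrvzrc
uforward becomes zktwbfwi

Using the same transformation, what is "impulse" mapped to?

nruzqxj

Rule — shift every letter 5 places forward in the alphabet (wrapping around).
Applying that to "impulse" gives "nruzqxj".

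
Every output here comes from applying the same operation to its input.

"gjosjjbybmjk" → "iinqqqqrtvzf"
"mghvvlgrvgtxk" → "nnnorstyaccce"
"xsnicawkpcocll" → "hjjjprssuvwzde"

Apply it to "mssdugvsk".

knrtzzzbc

Rule — sort the characters into alphabetical order, then shift every letter 7 places forward in the alphabet (wrapping around).
Starting from "mssdugvsk": after the first operation, "dgkmsssuv"; after the second, "knrtzzzbc".
(Check on "mghvvlgrvgtxk": → "ggghklmrtvvvx" → "nnnorstyaccce" ✓)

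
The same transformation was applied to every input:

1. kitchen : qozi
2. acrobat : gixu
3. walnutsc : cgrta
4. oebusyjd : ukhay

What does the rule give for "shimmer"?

ynos

The transformation: shift every letter 6 places forward in the alphabet (wrapping around), then delete the last 3 characters.
On "shimmer": the first step gives "ynosskx", and the second then gives "ynos".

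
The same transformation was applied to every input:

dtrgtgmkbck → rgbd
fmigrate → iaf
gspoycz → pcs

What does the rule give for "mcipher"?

iec

The pattern: move the first 2 characters to the end (rotate left by 2), then keep one character in every 3, starting at position 1 (positions 1st, 4th, 7th, ...).
"mcipher" → "iphermc" → "iec".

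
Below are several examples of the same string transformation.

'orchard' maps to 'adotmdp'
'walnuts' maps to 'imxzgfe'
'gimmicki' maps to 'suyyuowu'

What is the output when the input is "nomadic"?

zaympuo

What's happening: shift every letter 12 places forward in the alphabet (wrapping around).
On "nomadic" that produces "zaympuo".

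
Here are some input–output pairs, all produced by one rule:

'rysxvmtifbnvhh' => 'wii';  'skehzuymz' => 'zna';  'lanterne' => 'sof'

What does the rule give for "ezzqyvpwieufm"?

vgn

The rule is to shift every letter 1 place forward in the alphabet (wrapping around), then keep only the last 3 characters.
"ezzqyvpwieufm" → "faarzwqxjfvgn" → "vgn".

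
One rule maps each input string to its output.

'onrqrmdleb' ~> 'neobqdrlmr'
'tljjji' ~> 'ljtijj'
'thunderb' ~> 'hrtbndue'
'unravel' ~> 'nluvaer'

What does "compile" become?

Each output is the input with this applied: swap each adjacent pair of characters (1↔2, 3↔4, ...), then take characters alternately from the front and the back (1st, last, 2nd, 2nd-last, ...).
"compile" → "oeciplm".

oeciplm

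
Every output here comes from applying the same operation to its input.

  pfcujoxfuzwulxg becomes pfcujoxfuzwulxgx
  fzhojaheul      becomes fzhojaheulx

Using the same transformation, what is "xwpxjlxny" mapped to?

xwpxjlxnyx

The rule is to append "x".
On "xwpxjlxny" that produces "xwpxjlxnyx".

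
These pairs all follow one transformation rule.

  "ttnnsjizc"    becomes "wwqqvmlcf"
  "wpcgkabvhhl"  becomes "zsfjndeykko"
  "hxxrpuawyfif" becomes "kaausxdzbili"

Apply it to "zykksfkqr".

Rule — shift every letter 3 places forward in the alphabet (wrapping around).
On "zykksfkqr" that produces "cbnnvintu".

cbnnvintu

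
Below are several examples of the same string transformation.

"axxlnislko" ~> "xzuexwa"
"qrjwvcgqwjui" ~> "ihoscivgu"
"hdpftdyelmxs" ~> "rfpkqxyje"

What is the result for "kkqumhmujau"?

Rule — delete the first 3 characters, then shift every letter 12 places forward in the alphabet (wrapping around).
Starting from "kkqumhmujau": after the first operation, "umhmujau"; after the second, "gytygvmg".

gytygvmg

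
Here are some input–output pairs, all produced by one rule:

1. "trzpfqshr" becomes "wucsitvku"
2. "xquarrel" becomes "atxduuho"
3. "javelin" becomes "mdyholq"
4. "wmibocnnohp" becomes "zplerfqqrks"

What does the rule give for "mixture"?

plawxuh

The transformation: shift every letter 3 places forward in the alphabet (wrapping around).
Applying that to "mixture" gives "plawxuh".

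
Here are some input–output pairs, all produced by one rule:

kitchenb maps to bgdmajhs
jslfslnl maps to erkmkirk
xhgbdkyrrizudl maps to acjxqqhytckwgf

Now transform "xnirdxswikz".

qcwrvhjywmh

The transformation: shift every letter 1 place backward in the alphabet (wrapping around), then move the first 3 characters to the end (rotate left by 3).
Working it through for "xnirdxswikz": intermediate "wmhqcwrvhjy", final "qcwrvhjywmh".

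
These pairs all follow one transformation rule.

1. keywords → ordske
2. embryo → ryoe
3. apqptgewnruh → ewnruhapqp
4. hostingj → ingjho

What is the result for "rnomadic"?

Rule — swap the front and back halves of the string, then delete the last 2 characters.
On "rnomadic": the first step gives "adicrnom", and the second then gives "adicrn".
(Check on "keywords": → "ordskeyw" → "ordske" ✓)

adicrn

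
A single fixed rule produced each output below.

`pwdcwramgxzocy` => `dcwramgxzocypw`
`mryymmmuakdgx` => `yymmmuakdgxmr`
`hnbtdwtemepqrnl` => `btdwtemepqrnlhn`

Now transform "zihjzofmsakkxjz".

hjzofmsakkxjzzi

Looking at the pairs, the operation is to move the first 2 characters to the end (rotate left by 2).
For "zihjzofmsakkxjz" the result is "hjzofmsakkxjzzi".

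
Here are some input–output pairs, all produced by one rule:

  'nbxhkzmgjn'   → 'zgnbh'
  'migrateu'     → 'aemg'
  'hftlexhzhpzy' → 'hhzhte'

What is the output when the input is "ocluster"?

seol

The transformation: swap the front and back halves of the string, then keep every other character starting from the first (positions 1st, 3rd, 5th, ...).
Starting from "ocluster": after the first operation, "steroclu"; after the second, "seol".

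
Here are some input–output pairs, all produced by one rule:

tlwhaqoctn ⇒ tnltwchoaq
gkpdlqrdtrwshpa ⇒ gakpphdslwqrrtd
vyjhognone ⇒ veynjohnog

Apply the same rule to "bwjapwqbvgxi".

Each output is the input with this applied: take characters alternately from the front and the back (1st, last, 2nd, 2nd-last, ...).
Doing the same to "bwjapwqbvgxi": "biwxjgavpbwq".

biwxjgavpbwq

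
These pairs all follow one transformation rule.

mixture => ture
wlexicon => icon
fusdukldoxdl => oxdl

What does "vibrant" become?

Rule — keep only the last 4 characters.
So "vibrant" becomes "rant".

rant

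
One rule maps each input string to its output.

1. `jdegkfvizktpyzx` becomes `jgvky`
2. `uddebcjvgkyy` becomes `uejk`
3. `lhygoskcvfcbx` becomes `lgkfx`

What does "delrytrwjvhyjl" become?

drrvj

Looking at the pairs, the operation is to keep one character in every 3, starting at position 1 (positions 1st, 4th, 7th, ...).
Applying that to "delrytrwjvhyjl" gives "drrvj".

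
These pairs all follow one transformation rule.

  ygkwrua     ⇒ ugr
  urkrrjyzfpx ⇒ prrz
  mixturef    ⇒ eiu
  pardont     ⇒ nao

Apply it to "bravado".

What's happening: move the last 2 characters to the front (rotate right by 2), then keep one character in every 3, starting at position 1 (positions 1st, 4th, 7th, ...).
Doing the same to "bravado": "dra".

dra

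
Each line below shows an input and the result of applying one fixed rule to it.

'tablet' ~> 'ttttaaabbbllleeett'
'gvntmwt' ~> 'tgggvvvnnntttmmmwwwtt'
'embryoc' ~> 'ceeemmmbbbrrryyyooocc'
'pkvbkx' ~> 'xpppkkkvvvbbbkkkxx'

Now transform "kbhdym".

The transformation: repeat every character 3 times, then move the last character to the front.
Working it through for "kbhdym": intermediate "kkkbbbhhhdddyyymmm", final "mkkkbbbhhhdddyyymm".

mkkkbbbhhhdddyyymm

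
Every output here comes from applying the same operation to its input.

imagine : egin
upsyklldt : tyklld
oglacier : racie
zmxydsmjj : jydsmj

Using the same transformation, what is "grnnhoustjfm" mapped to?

What's happening: delete the first 3 characters, then move the last character to the front.
"grnnhoustjfm" → "nhoustjfm" → "mnhoustjf".

mnhoustjf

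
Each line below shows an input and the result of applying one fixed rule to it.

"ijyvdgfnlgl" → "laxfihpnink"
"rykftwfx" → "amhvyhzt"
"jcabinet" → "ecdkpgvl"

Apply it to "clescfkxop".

nguehmzqre

Looking at the pairs, the operation is to move the first character to the end, then shift every letter 2 places forward in the alphabet (wrapping around).
"clescfkxop" → "lescfkxopc" → "nguehmzqre".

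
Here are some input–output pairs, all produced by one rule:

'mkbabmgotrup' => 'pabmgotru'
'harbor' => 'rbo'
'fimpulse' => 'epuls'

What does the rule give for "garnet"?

The pattern: delete the first 3 characters, then move the last character to the front.
On "garnet": the first step gives "net", and the second then gives "tne".

tne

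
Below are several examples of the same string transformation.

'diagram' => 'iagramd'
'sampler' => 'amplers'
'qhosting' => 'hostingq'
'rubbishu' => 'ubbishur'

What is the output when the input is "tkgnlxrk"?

kgnlxrkt

Rule — move the first character to the end.
On "tkgnlxrk" that produces "kgnlxrkt".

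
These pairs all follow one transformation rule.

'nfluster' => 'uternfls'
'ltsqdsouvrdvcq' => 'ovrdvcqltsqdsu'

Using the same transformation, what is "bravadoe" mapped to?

In each case the input is transformed by: swap the front and back halves of the string, then swap the first and last characters.
For "bravadoe", step one produces "adoebrav"; step two turns that into "vdoebraa".

vdoebraa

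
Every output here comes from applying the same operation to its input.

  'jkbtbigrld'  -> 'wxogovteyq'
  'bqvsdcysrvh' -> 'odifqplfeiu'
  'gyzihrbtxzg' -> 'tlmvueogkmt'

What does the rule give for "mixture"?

In each case the input is transformed by: shift every letter 13 places forward in the alphabet (wrapping around) — i.e. ROT13.
For "mixture" the result is "zvkgher".

zvkgher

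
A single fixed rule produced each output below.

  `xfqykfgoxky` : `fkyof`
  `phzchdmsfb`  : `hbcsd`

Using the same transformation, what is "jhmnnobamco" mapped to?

What's happening: keep every other character starting from the second (positions 2nd, 4th, 6th, ...), then take characters alternately from the front and the back (1st, last, 2nd, 2nd-last, ...).
"jhmnnobamco" → "hnoac" → "hcnao".

hcnao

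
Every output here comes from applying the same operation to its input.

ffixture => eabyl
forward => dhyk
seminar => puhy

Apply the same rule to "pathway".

The pattern: delete the first 3 characters, then shift every letter 7 places forward in the alphabet (wrapping around).
"pathway" → "hway" → "odhf".
(Check on "ffixture": → "xture" → "eabyl" ✓)

odhf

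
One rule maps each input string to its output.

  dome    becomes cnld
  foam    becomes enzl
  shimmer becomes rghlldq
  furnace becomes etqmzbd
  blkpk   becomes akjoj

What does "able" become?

zakd

Each output is the input with this applied: shift every letter 1 place backward in the alphabet (wrapping around).
On "able" that produces "zakd".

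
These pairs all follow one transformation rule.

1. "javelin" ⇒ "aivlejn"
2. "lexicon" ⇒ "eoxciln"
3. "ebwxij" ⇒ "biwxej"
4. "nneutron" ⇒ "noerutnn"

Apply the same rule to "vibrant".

What's happening: take characters alternately from the front and the back (1st, last, 2nd, 2nd-last, ...), then move the first 2 characters to the end (rotate left by 2).
Applying both steps to "vibrant": "vtinbar", then "inbarvt".

inbarvt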